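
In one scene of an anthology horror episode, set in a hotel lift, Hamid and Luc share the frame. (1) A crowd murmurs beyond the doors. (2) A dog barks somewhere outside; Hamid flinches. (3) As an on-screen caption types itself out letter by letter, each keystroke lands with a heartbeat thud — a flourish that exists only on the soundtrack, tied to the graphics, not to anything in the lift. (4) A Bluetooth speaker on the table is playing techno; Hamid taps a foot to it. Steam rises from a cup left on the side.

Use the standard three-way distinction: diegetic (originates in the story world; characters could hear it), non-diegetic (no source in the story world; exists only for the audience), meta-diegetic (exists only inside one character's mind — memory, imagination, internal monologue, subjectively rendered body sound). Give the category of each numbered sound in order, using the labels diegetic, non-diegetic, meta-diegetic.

diegetic, diegetic, non-diegetic, diegetic

(1) it's the actual ambient sound of the location → diegetic.
(2) an in-world source (a dog); characters could hear it → diegetic.
Sound (3): it accompanies on-screen graphics, not anything inside the story world, so non-diegetic.
Sound (4): the music comes from an on-screen device that Hamid responds to, so diegetic.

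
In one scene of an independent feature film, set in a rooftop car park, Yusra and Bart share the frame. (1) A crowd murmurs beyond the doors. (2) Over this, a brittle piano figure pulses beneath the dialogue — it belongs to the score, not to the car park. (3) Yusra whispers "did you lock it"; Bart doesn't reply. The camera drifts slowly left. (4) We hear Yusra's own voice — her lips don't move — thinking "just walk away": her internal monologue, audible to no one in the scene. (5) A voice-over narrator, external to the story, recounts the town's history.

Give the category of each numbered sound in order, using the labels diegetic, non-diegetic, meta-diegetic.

(1) ambient/room sound belonging to the story's physical space → diegetic.
(2) nothing in the car park produces it and the characters don't hear it — pure soundtrack → non-diegetic.
(3) Yusra is a character speaking aloud in the scene → diegetic.
(4) Yusra's thought-voice: a private mental sound no other character can hear → meta-diegetic.
(5) commentary laid over the scene from outside the fiction → non-diegetic.

diegetic, non-diegetic, diegetic, meta-diegetic, non-diegetic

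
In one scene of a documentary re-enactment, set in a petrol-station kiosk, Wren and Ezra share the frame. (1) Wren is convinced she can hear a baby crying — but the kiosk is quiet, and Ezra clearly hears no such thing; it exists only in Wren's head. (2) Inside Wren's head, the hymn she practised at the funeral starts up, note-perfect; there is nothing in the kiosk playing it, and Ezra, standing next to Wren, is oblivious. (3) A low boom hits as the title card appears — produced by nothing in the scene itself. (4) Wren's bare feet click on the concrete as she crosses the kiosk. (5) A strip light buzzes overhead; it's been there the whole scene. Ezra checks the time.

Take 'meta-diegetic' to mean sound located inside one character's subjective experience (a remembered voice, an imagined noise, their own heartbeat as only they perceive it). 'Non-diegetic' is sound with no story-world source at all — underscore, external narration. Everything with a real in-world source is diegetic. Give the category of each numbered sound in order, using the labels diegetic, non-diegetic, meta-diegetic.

meta-diegetic, meta-diegetic, non-diegetic, diegetic, diegetic

Sound (1): the sound is imagined by Wren; nothing in the story world is producing it and Ezra can't hear it, so meta-diegetic.
Sound (2): remembered music, private to Wren — Ezra is oblivious because it isn't in the room, so meta-diegetic.
(3) nothing in the scene produces it; it's an accent added for the audience → non-diegetic.
(4) is diegetic: Wren's footsteps are produced in the story world.
(5) a strip light is part of the location's real environment → diegetic.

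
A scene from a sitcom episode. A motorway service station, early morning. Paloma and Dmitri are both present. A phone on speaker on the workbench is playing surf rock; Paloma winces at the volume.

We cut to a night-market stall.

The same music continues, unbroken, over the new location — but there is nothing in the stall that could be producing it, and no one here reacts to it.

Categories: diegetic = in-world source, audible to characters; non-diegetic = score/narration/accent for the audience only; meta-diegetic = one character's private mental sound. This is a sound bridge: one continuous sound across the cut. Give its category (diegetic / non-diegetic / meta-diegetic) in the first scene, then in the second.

Scene one: a phone on speaker is an on-screen source and Paloma reacts to it → diegetic.
Scene two: there is no source in the stall and no one hears it — it's now underscore → non-diegetic.

diegetic, non-diegetic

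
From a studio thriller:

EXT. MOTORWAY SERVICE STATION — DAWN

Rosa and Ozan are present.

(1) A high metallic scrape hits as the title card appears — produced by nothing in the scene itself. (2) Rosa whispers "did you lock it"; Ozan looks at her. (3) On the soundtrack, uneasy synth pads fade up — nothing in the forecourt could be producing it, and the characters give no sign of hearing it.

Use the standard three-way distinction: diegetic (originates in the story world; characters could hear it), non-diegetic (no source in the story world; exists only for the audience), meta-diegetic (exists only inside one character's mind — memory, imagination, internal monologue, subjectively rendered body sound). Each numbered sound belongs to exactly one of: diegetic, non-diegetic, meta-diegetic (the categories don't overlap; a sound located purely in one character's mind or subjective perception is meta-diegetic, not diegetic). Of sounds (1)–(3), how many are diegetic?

1

(1) is non-diegetic: nothing in the scene produces it; it's an accent added for the audience.
(2) on-screen dialogue — Rosa speaks and Ozan is there to hear → diegetic.
(3) nothing in the forecourt produces it and the characters don't hear it — pure soundtrack → non-diegetic.
Diegetic: (2) — that's 1.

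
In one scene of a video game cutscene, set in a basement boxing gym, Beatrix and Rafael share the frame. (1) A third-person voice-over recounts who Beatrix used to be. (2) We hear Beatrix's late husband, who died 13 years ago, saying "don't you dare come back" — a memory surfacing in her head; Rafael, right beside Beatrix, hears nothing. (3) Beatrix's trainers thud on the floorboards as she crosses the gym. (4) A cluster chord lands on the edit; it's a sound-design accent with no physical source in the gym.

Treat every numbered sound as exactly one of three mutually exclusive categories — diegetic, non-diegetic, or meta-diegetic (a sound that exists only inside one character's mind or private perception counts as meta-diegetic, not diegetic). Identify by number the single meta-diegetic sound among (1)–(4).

Sound (1): commentary laid over the scene from outside the fiction, so non-diegetic.
(2) is meta-diegetic: a remembered line, private to Beatrix — not present in the room, not audible to Rafael.
(3) Beatrix's footsteps are produced in the story world → diegetic.
(4) nothing in the scene produces it; it's an accent added for the audience → non-diegetic.
Only (2) is meta-diegetic.

2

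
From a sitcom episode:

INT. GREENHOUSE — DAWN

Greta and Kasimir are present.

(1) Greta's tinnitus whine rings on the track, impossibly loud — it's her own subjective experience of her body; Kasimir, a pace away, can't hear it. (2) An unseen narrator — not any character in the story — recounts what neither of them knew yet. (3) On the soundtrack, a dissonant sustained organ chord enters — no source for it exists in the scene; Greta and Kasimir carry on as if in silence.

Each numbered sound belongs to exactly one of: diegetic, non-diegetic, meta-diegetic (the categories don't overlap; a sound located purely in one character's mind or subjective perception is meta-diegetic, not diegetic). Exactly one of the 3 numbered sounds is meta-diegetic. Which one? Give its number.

(1) it's Greta's internal bodily sensation rendered as sound; only Greta 'hears' it → meta-diegetic.
(2) is non-diegetic: external voice-over — not a character, not heard by anyone in the scene.
(3) is non-diegetic: nothing in the greenhouse produces it and the characters don't hear it — pure soundtrack.
Only (1) is meta-diegetic.

1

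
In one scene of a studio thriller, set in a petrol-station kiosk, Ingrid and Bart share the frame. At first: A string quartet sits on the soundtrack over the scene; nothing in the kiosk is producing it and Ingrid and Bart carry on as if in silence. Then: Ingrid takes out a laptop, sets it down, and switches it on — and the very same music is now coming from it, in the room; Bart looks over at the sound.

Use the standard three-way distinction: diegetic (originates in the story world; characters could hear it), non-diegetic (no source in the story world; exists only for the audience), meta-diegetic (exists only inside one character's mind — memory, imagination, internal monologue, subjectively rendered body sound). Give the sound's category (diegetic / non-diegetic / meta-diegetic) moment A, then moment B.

Moment A: no in-world source exists and no character can hear it — underscore → non-diegetic.
Moment B: a laptop is now a real source in the story world and the characters hear it → diegetic.

non-diegetic, diegetic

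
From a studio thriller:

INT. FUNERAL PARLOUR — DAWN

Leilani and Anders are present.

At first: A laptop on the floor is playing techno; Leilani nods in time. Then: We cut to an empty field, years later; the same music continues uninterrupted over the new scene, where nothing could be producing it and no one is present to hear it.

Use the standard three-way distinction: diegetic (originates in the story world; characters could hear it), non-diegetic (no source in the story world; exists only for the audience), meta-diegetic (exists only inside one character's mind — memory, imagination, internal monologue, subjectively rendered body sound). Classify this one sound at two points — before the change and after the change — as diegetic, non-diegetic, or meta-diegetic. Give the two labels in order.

diegetic, non-diegetic

Before the change: a laptop is a real in-scene source and Leilani reacts to it → diegetic.
After the change: there is no longer any in-world source and no one can hear it — it has become underscore → non-diegetic.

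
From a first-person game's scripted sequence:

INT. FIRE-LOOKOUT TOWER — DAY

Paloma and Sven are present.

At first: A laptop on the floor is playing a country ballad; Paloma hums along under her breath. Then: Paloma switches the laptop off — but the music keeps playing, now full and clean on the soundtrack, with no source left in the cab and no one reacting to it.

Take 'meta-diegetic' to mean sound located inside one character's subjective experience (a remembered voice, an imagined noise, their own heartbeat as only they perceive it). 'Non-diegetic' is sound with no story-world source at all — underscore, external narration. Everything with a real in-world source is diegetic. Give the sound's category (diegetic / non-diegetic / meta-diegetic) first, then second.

First: a laptop is a real in-scene source and Paloma reacts to it → diegetic.
Second: there is no longer any in-world source and no one can hear it — it has become underscore → non-diegetic.

diegetic, non-diegetic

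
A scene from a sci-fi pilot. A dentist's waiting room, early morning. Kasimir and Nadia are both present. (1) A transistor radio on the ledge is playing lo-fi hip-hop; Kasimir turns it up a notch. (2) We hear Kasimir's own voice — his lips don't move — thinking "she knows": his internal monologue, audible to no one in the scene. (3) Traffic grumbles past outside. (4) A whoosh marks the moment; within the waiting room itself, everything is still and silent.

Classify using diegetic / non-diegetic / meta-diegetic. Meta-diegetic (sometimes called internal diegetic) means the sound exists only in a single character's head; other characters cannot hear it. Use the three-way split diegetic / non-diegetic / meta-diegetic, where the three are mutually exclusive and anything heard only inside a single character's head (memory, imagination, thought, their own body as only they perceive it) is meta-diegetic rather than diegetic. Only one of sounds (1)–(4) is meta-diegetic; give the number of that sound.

(1) is diegetic: the music comes from an on-screen device that Kasimir responds to.
(2) is meta-diegetic: Kasimir's thought-voice: a private mental sound no other character can hear.
Sound (3): traffic is part of the location's real environment, so diegetic.
Sound (4): nothing in the scene produces it; it's an accent added for the audience, so non-diegetic.
Only (2) is meta-diegetic.

2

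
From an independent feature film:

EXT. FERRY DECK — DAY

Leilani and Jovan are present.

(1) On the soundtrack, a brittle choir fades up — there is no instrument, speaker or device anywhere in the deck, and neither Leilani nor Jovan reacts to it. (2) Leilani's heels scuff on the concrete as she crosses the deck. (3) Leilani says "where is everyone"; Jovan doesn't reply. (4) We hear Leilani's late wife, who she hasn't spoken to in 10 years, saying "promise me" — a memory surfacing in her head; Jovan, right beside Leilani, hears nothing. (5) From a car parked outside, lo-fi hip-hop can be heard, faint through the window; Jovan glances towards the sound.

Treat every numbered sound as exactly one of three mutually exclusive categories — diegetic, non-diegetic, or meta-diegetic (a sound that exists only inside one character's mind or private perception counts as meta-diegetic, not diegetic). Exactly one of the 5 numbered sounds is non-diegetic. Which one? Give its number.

Sound (1): nothing in the deck produces it and the characters don't hear it — pure soundtrack, so non-diegetic.
Sound (2): Leilani's footsteps are produced in the story world, so diegetic.
(3) Leilani is a character speaking aloud in the scene → diegetic.
Sound (4): a remembered line, private to Leilani — not present in the room, not audible to Jovan, so meta-diegetic.
Sound (5): it's coming from a car parked outside — a location within the story world — and Jovan reacts, so diegetic.
Only (1) is non-diegetic.

1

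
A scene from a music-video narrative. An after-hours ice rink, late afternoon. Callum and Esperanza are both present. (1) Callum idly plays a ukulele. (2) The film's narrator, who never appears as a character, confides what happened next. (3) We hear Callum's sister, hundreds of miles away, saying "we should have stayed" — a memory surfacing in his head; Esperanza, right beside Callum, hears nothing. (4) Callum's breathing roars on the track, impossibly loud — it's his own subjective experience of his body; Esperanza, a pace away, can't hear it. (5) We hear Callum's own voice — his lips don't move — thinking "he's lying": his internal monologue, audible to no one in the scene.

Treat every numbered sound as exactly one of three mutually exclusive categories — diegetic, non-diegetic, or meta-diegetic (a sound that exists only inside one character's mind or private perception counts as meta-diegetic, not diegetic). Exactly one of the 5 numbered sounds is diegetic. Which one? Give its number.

(1) is diegetic: Callum is producing the music live, in the story world.
Sound (2): external voice-over — not a character, not heard by anyone in the scene, so non-diegetic.
Sound (3): the voice is a memory playing only inside Callum's mind; Esperanza can't hear it, so meta-diegetic.
Sound (4): a subjective body sound — Callum's private perception, inaudible to Esperanza, so meta-diegetic.
(5) is meta-diegetic: it's Callum's unspoken thought, heard only by the audience via his subjectivity.
Only (1) is diegetic.

1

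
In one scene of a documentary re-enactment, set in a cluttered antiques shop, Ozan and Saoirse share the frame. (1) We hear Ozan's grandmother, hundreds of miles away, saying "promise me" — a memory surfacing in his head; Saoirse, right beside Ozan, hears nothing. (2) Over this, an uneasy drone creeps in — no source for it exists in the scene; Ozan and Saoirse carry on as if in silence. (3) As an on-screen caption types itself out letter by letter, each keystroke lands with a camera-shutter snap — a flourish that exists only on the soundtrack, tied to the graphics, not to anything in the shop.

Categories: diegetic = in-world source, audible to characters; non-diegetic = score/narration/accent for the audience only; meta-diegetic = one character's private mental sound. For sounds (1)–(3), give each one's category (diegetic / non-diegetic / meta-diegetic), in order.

Sound (1): it's Ozan's recollection rendered as sound; the other character can't hear it, so meta-diegetic.
Sound (2): score with no on-screen or off-screen source; it exists for the audience alone, so non-diegetic.
(3) it accompanies on-screen graphics, not anything inside the story world → non-diegetic.

meta-diegetic, non-diegetic, non-diegetic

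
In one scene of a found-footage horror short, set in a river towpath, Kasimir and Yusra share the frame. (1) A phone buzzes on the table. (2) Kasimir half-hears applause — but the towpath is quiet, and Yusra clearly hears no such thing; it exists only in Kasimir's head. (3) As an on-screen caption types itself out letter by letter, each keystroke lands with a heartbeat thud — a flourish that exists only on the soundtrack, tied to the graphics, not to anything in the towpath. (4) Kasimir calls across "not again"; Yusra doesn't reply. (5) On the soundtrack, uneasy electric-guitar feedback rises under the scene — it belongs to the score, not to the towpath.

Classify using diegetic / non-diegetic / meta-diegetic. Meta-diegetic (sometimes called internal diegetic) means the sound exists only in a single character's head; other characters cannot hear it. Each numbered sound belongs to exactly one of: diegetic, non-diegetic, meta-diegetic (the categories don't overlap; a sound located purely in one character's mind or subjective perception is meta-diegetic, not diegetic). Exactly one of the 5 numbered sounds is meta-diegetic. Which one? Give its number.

2

(1) is diegetic: an in-world source (a phone); characters could hear it.
(2) is meta-diegetic: Kasimir alone 'hears' it — an imagined sound, not present in the space.
(3) is non-diegetic: sound married to a title/caption — outside the diegesis by definition.
Sound (4): on-screen dialogue — Kasimir speaks and Yusra is there to hear, so diegetic.
(5) is non-diegetic: nothing in the towpath produces it and the characters don't hear it — pure soundtrack.
Only (2) is meta-diegetic.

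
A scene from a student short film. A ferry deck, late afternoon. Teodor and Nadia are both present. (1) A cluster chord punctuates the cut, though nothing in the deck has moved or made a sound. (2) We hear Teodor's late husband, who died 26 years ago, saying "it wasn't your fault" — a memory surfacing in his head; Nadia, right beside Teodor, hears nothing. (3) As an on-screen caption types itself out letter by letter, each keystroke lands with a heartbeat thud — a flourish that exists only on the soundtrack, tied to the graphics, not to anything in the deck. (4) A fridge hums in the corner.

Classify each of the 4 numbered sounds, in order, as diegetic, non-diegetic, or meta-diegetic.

(1) is non-diegetic: nothing in the scene produces it; it's an accent added for the audience.
(2) it's Teodor's recollection rendered as sound; the other character can't hear it → meta-diegetic.
(3) is non-diegetic: it accompanies on-screen graphics, not anything inside the story world.
(4) is diegetic: ambient/room sound belonging to the story's physical space.

non-diegetic, meta-diegetic, non-diegetic, diegetic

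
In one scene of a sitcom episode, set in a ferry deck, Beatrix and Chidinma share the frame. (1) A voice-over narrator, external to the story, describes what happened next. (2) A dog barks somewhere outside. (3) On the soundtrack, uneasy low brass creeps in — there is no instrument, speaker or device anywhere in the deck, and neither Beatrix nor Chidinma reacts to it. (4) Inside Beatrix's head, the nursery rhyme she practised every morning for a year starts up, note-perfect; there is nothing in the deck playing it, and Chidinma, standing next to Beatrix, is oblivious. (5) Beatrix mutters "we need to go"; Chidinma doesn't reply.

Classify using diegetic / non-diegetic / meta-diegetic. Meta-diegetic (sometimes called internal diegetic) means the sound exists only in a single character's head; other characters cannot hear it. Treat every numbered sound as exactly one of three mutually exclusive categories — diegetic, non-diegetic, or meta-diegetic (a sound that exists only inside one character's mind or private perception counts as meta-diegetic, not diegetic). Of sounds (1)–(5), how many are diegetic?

Sound (1): the narrator exists outside the story world, addressing only the audience, so non-diegetic.
Sound (2): a dog is a real object/event in the scene's world, so diegetic.
Sound (3): score with no on-screen or off-screen source; it exists for the audience alone, so non-diegetic.
(4) is meta-diegetic: remembered music, private to Beatrix — Chidinma is oblivious because it isn't in the room.
(5) is diegetic: on-screen dialogue — Beatrix speaks and Chidinma is there to hear.
So 2 of the 5 are diegetic: (2), (5).

2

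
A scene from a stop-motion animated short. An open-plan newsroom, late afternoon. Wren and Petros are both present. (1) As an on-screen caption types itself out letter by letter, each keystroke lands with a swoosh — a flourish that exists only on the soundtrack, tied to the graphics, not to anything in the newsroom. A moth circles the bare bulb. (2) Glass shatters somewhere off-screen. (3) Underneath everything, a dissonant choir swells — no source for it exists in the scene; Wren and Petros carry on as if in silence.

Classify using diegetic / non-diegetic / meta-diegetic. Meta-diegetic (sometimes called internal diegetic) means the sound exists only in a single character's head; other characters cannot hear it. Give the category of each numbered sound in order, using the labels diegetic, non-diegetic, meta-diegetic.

non-diegetic, diegetic, non-diegetic

(1) is non-diegetic: sound married to a title/caption — outside the diegesis by definition.
(2) is diegetic: an in-world source (glass); characters could hear it.
Sound (3): score with no on-screen or off-screen source; it exists for the audience alone, so non-diegetic.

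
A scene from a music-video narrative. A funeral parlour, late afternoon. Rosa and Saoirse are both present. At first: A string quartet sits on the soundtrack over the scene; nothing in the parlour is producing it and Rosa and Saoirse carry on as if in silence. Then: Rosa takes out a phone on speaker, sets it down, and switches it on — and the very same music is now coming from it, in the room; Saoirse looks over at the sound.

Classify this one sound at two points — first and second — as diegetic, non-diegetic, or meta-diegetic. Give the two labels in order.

non-diegetic, diegetic

First: no in-world source exists and no character can hear it — underscore → non-diegetic.
Second: a phone on speaker is now a real source in the story world and the characters hear it → diegetic.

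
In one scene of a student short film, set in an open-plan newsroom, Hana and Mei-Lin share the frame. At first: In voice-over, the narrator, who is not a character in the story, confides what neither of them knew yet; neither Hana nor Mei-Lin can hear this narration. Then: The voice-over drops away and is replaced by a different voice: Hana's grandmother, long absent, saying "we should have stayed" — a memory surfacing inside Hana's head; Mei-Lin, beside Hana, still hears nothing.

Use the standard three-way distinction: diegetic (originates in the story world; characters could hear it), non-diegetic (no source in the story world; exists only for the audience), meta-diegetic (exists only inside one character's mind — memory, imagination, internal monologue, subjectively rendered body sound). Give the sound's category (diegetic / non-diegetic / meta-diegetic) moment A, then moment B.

non-diegetic, meta-diegetic

Moment A: the external narrator addresses only the audience — outside the story world → non-diegetic.
Moment B: the replacement voice is a memory inside Hana's mind specifically → meta-diegetic.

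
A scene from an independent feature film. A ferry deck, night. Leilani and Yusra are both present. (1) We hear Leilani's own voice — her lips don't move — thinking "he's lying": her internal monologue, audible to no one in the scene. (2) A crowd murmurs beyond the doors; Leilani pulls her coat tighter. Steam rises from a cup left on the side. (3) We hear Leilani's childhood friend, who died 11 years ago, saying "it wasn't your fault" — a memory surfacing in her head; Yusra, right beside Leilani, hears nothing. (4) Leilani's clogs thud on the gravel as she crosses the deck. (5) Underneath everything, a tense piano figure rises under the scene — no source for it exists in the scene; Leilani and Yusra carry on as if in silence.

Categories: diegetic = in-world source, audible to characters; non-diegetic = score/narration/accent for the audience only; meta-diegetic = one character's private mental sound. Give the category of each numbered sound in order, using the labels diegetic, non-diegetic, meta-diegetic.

meta-diegetic, diegetic, meta-diegetic, diegetic, non-diegetic

(1) it's Leilani's unspoken thought, heard only by the audience via her subjectivity → meta-diegetic.
(2) is diegetic: it's the actual ambient sound of the location.
(3) the voice is a memory playing only inside Leilani's mind; Yusra can't hear it → meta-diegetic.
Sound (4): a character's body making contact with the set — an in-world sound, so diegetic.
(5) is non-diegetic: it has no source in the story world and no character can hear it — it's underscore.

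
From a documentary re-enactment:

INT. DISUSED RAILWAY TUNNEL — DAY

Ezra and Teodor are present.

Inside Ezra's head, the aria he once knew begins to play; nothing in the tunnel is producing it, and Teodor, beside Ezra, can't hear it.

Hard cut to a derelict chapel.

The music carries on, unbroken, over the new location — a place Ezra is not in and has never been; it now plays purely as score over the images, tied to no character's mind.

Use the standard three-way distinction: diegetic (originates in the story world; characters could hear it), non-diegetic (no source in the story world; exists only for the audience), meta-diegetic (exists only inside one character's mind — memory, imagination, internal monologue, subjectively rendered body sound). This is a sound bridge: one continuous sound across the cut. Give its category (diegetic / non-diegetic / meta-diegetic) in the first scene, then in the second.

meta-diegetic, non-diegetic

Scene one: the music exists only inside Ezra's mind; Teodor can't hear it → meta-diegetic.
Scene two: it's detached from Ezra entirely and plays over unrelated images with no in-world source — conventional underscore → non-diegetic.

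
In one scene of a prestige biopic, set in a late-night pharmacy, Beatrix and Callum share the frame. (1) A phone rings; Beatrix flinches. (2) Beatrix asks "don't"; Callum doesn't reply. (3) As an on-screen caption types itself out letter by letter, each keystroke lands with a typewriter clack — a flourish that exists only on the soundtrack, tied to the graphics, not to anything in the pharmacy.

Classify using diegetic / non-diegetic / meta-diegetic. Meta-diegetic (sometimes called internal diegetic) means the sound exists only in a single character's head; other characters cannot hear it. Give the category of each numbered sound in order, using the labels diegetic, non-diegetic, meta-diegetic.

(1) an in-world source (a phone); characters could hear it → diegetic.
(2) is diegetic: Beatrix is a character speaking aloud in the scene.
Sound (3): it accompanies on-screen graphics, not anything inside the story world, so non-diegetic.

diegetic, diegetic, non-diegetic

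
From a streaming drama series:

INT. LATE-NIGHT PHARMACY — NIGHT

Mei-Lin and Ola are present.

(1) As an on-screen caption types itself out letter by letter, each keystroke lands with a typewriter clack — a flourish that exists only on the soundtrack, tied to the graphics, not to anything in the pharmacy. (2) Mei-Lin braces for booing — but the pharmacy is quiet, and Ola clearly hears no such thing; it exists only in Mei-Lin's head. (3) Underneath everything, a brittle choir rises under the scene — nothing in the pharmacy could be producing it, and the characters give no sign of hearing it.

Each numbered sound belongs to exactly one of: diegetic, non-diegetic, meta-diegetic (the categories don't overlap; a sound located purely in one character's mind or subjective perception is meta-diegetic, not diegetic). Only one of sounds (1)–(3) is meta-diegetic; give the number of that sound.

2

(1) is non-diegetic: the caption isn't part of the story world, so neither is the sound tied to it.
(2) is meta-diegetic: subjective to Mei-Lin: the pharmacy is silent and Ola hears nothing.
(3) is non-diegetic: nothing in the pharmacy produces it and the characters don't hear it — pure soundtrack.
Only (2) is meta-diegetic.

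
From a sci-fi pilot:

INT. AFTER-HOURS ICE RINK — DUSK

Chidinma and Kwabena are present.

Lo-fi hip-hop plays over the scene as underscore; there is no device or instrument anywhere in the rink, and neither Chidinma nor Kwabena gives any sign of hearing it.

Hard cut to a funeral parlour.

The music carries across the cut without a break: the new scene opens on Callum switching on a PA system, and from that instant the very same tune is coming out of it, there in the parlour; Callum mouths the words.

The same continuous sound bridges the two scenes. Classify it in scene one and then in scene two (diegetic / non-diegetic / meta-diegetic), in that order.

non-diegetic, diegetic

Scene one: there's no in-world source anywhere and no character hears it — underscore for the audience only → non-diegetic.
Scene two: once Callum turns on a PA system, the music has a real source in the story world and Callum reacts to it → diegetic.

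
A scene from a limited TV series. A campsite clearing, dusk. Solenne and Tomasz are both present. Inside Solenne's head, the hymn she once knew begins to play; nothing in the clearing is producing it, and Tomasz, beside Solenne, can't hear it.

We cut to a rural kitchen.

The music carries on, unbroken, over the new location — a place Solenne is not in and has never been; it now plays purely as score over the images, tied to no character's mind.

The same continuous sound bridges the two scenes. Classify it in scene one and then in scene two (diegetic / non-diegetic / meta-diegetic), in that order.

Scene one: the music exists only inside Solenne's mind; Tomasz can't hear it → meta-diegetic.
Scene two: it's detached from Solenne entirely and plays over unrelated images with no in-world source — conventional underscore → non-diegetic.

meta-diegetic, non-diegetic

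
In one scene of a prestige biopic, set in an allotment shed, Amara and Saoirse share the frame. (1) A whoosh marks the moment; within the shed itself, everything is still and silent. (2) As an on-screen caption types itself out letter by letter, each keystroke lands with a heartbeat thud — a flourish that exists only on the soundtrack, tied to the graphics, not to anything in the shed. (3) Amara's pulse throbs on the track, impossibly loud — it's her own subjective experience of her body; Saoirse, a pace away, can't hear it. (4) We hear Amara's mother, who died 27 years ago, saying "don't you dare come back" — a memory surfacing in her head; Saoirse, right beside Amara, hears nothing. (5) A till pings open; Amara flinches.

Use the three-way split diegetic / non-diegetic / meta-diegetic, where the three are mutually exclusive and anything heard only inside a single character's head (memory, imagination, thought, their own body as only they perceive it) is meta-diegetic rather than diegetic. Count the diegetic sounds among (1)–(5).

1

Sound (1): nothing in the scene produces it; it's an accent added for the audience, so non-diegetic.
Sound (2): the caption isn't part of the story world, so neither is the sound tied to it, so non-diegetic.
(3) is meta-diegetic: point-of-audition from inside Amara's body; not a sound in the room.
(4) is meta-diegetic: it's Amara's recollection rendered as sound; the other character can't hear it.
Sound (5): an in-world source (a till); characters could hear it, so diegetic.
Diegetic: (5) — that's 1.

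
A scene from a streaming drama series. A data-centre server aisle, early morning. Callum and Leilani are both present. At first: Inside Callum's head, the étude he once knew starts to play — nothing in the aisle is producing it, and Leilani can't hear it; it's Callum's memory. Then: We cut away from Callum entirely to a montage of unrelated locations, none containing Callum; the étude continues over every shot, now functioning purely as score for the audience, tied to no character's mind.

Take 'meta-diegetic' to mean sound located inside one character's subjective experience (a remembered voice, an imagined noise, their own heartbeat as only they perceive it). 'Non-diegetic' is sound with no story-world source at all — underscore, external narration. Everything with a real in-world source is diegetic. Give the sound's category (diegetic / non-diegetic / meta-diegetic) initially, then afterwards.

Initially: the music lives inside Callum's mind alone; Leilani can't hear it → meta-diegetic.
Afterwards: once it plays over shots Callum isn't in, detached from any character's subjectivity, it's conventional underscore → non-diegetic.

meta-diegetic, non-diegetic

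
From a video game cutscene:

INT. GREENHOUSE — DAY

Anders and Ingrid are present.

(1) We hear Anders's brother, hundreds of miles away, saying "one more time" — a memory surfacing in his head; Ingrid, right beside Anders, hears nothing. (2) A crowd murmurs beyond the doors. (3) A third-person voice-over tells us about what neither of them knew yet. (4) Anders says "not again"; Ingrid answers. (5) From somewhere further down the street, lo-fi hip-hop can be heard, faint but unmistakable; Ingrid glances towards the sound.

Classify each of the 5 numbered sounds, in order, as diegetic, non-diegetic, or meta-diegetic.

(1) is meta-diegetic: a remembered line, private to Anders — not present in the room, not audible to Ingrid.
(2) is diegetic: it's the actual ambient sound of the location.
(3) is non-diegetic: the narrator exists outside the story world, addressing only the audience.
(4) on-screen dialogue — Anders speaks and Ingrid is there to hear → diegetic.
(5) off-screen diegetic: the source is out of frame but still in the story's space → diegetic.

meta-diegetic, diegetic, non-diegetic, diegetic, diegetic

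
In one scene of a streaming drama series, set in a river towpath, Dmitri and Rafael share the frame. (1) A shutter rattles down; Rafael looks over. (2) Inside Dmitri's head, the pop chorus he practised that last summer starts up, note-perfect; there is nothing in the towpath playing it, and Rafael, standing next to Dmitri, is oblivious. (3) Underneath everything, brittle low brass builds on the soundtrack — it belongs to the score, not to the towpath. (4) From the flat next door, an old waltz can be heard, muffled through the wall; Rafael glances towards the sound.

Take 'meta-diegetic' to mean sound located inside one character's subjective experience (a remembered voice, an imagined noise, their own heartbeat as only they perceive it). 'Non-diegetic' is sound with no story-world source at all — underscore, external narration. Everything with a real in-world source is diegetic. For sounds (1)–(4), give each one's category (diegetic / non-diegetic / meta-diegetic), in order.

diegetic, meta-diegetic, non-diegetic, diegetic

(1) a shutter is a real object/event in the scene's world → diegetic.
Sound (2): remembered music, private to Dmitri — Rafael is oblivious because it isn't in the room, so meta-diegetic.
(3) nothing in the towpath produces it and the characters don't hear it — pure soundtrack → non-diegetic.
(4) is diegetic: it's coming from the flat next door — a location within the story world — and Rafael reacts.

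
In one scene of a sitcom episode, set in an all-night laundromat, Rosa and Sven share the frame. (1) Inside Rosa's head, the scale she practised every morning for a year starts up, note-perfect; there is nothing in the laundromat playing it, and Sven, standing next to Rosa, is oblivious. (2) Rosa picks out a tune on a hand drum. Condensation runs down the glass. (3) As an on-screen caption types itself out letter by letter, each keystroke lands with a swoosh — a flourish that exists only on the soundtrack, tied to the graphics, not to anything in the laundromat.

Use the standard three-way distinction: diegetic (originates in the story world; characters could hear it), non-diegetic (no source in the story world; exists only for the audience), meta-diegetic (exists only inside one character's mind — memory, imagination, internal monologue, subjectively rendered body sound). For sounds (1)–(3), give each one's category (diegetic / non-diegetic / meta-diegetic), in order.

Sound (1): it lives in Rosa's subjectivity, not in the laundromat, so meta-diegetic.
(2) the instrument and the performer are both in the scene → diegetic.
Sound (3): sound married to a title/caption — outside the diegesis by definition, so non-diegetic.

meta-diegetic, diegetic, non-diegetic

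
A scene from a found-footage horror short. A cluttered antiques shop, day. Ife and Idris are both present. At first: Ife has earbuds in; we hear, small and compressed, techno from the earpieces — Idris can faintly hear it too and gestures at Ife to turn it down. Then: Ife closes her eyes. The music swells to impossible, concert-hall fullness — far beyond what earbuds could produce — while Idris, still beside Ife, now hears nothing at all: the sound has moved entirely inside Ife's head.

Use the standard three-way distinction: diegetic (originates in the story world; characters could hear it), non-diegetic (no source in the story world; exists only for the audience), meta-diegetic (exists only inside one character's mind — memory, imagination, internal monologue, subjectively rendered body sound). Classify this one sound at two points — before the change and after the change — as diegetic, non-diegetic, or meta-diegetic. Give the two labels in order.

Before the change: the earbuds are a physical source both characters can hear → diegetic.
After the change: the music now exists only as Ife's subjective experience; Idris can no longer hear it → meta-diegetic.

diegetic, meta-diegetic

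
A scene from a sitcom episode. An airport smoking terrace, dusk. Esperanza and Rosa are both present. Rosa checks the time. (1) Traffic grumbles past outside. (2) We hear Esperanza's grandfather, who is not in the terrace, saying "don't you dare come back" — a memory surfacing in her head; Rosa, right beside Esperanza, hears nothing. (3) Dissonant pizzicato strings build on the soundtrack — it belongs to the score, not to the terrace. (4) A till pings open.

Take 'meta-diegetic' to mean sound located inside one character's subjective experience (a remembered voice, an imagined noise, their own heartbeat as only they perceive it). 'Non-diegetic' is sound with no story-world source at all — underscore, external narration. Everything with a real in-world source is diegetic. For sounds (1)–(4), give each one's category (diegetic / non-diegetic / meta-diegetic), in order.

diegetic, meta-diegetic, non-diegetic, diegetic

(1) is diegetic: traffic is part of the location's real environment.
(2) the voice is a memory playing only inside Esperanza's mind; Rosa can't hear it → meta-diegetic.
(3) score with no on-screen or off-screen source; it exists for the audience alone → non-diegetic.
Sound (4): the sound comes from a till physically present in the location, so diegetic.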